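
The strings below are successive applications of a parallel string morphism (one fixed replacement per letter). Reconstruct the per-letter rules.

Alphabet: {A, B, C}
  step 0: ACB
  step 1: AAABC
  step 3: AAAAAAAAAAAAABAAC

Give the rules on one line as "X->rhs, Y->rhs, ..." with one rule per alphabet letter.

A->AA, B->C, C->AB

  step 0 ⇒ step 1: ACB ⇒ AA·AB·C
    A ↦ AA
    B ↦ C
    C ↦ AB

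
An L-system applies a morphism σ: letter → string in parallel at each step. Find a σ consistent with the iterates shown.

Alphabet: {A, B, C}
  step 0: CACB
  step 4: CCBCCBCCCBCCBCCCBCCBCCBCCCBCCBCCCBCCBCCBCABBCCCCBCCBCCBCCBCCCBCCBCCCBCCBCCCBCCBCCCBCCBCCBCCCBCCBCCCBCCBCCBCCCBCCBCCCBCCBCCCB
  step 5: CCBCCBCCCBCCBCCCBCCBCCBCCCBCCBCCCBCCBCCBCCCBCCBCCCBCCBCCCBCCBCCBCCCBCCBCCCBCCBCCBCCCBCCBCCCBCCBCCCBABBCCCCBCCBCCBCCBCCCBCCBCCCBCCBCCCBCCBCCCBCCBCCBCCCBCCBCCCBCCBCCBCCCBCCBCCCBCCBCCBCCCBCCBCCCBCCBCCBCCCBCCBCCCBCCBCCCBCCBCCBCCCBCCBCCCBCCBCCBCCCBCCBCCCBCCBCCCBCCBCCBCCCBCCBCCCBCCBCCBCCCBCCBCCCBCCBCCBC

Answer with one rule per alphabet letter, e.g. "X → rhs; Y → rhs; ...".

A->ABB, B->C, C->CCB

  step 4 ⇒ step 5: CCBCCBCCCBCCBCCCBCCBCCBCCCBCCBCCCBCCBCCBCABBCCCCBCCBCCBCCBCCCBCCBCCCBCCBCCCBCCBCCCBCCBCCBCCCBCCBCCCBCCBCCBCCCBCCBCCCBCCBCCCB ⇒ CCB·CCB·C·CCB·CCB·C·CCB·CCB·CCB·C·CCB·CCB·C·CCB·CCB·CCB·C·CCB·CCB·C·CCB·CCB·C·CCB·CCB·CCB·C·CCB·CCB·C·CCB·CCB·CCB·C·CCB·CCB·C·CCB·CCB·C·CCB·ABB·C·C·CCB·CCB·CCB·CCB·C·CCB·CCB·C·CCB·CCB·C·CCB·CCB·C·CCB·CCB·CCB·C·CCB·CCB·C·CCB·CCB·CCB·C·CCB·CCB·C·CCB·CCB·CCB·C·CCB·CCB·C·CCB·CCB·CCB·C·CCB·CCB·C·CCB·CCB·C·CCB·CCB·CCB·C·CCB·CCB·C·CCB·CCB·CCB·C·CCB·CCB·C·CCB·CCB·C·CCB·CCB·CCB·C·CCB·CCB·C·CCB·CCB·CCB·C·CCB·CCB·C·CCB·CCB·CCB·C
    A ↦ ABB
    B ↦ C
    C ↦ CCB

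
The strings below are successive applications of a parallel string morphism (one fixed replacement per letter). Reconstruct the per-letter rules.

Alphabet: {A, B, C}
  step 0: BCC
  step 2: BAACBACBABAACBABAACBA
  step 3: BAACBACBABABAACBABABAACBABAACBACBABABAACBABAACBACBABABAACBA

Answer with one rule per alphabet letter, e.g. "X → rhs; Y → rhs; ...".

A->CBA, B->BAA, C->BA

  step 2 ⇒ step 3: BAACBACBABAACBABAACBA ⇒ BAA·CBA·CBA·BA·BAA·CBA·BA·BAA·CBA·BAA·CBA·CBA·BA·BAA·CBA·BAA·CBA·CBA·BA·BAA·CBA
    A ↦ CBA
    B ↦ BAA
    C ↦ BA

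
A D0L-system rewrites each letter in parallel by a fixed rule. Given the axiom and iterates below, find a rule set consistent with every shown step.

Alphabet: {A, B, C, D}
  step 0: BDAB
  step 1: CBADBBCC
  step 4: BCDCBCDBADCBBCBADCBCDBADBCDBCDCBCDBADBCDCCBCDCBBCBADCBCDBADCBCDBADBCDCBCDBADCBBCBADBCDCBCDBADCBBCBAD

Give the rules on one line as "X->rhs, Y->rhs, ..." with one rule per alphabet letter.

  step 0 ⇒ step 1: BDAB ⇒ C·BAD·BBC·C
    A ↦ BBC
    B ↦ C
    D ↦ BAD
    C ↦ BCD  (constrained at step 1)

A->BBC, B->C, C->BCD, D->BAD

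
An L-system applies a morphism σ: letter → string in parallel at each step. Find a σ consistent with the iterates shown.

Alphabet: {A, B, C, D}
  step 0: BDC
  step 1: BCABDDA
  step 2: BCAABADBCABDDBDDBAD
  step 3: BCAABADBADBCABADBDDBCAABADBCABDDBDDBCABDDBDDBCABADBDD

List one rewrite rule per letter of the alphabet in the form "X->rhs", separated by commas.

A->BAD, B->BCA, C->A, D->BDD

  step 2 ⇒ step 3: BCAABADBCABDDBDDBAD ⇒ BCA·A·BAD·BAD·BCA·BAD·BDD·BCA·A·BAD·BCA·BDD·BDD·BCA·BDD·BDD·BCA·BAD·BDD
    A ↦ BAD
    B ↦ BCA
    C ↦ A
    D ↦ BDD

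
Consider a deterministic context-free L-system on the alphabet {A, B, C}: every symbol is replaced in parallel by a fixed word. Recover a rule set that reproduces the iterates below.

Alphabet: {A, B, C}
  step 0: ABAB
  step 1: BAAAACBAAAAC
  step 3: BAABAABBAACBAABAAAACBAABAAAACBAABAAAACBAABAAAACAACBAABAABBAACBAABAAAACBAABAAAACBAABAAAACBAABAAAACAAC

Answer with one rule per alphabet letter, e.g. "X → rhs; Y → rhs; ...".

A->BAA, B->AAC, C->BB

  step 0 ⇒ step 1: ABAB ⇒ BAA·AAC·BAA·AAC
    A ↦ BAA
    B ↦ AAC
    C ↦ BB  (constrained at step 1)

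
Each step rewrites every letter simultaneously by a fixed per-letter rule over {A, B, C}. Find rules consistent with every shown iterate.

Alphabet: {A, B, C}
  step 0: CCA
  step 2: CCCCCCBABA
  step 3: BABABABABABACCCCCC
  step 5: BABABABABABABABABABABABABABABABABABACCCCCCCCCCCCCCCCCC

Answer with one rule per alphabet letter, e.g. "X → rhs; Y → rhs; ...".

  step 2 ⇒ step 3: CCCCCCBABA ⇒ BA·BA·BA·BA·BA·BA·C·CC·C·CC
    A ↦ CC
    B ↦ C
    C ↦ BA

A->CC, B->C, C->BA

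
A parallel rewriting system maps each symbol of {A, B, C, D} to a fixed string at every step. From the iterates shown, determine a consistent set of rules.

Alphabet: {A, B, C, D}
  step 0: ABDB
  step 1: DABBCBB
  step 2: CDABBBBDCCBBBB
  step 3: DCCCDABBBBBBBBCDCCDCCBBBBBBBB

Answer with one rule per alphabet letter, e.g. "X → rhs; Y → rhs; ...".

A->DA, B->BB, C->DCC, D->C

  step 2 ⇒ step 3: CDABBBBDCCBBBB ⇒ DCC·C·DA·BB·BB·BB·BB·C·DCC·DCC·BB·BB·BB·BB
    A ↦ DA
    B ↦ BB
    C ↦ DCC
    D ↦ C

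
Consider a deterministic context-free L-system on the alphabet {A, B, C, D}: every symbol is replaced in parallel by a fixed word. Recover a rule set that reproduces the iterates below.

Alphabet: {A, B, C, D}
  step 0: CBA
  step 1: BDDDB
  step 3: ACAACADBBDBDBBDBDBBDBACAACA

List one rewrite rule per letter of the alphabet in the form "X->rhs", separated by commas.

A->DB, B->DD, C->B, D->ACA

  step 0 ⇒ step 1: CBA ⇒ B·DD·DB
    A ↦ DB
    B ↦ DD
    C ↦ B
    D ↦ ACA  (constrained at step 1)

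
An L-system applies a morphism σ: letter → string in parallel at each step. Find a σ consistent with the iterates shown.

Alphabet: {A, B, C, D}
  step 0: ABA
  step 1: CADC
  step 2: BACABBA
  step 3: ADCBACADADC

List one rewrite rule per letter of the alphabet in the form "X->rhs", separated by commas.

  step 2 ⇒ step 3: BACABBA ⇒ AD·C·BA·C·AD·AD·C
    A ↦ C
    B ↦ AD
    C ↦ BA
  step 1 ⇒ step 2: CADC ⇒ BA·C·AB·BA
    D ↦ AB

A->C, B->AD, C->BA, D->AB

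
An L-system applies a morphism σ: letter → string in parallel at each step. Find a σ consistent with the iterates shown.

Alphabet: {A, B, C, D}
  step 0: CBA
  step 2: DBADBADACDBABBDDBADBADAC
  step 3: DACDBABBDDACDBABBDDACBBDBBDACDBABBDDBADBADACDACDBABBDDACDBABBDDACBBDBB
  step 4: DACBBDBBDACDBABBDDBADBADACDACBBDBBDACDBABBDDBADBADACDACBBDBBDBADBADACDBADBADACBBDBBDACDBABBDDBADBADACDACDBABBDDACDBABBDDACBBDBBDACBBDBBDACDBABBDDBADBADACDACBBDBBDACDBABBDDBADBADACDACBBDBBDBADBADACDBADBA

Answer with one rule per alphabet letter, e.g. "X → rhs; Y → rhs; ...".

A->BBD, B->DBA, C->BB, D->DAC

  step 3 ⇒ step 4: DACDBABBDDACDBABBDDACBBDBBDACDBABBDDBADBADACDACDBABBDDACDBABBDDACBBDBB ⇒ DAC·BBD·BB·DAC·DBA·BBD·DBA·DBA·DAC·DAC·BBD·BB·DAC·DBA·BBD·DBA·DBA·DAC·DAC·BBD·BB·DBA·DBA·DAC·DBA·DBA·DAC·BBD·BB·DAC·DBA·BBD·DBA·DBA·DAC·DAC·DBA·BBD·DAC·DBA·BBD·DAC·BBD·BB·DAC·BBD·BB·DAC·DBA·BBD·DBA·DBA·DAC·DAC·BBD·BB·DAC·DBA·BBD·DBA·DBA·DAC·DAC·BBD·BB·DBA·DBA·DAC·DBA·DBA
    A ↦ BBD
    B ↦ DBA
    C ↦ BB
    D ↦ DAC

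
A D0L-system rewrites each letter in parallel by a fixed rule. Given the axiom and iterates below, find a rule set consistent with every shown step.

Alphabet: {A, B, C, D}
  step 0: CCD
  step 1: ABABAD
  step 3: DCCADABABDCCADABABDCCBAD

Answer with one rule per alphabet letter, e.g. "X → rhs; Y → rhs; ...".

  step 0 ⇒ step 1: CCD ⇒ AB·AB·AD
    C ↦ AB
    D ↦ AD
    A ↦ B  (constrained at step 1)
    B ↦ DCC  (constrained at step 1)

A->B, B->DCC, C->AB, D->AD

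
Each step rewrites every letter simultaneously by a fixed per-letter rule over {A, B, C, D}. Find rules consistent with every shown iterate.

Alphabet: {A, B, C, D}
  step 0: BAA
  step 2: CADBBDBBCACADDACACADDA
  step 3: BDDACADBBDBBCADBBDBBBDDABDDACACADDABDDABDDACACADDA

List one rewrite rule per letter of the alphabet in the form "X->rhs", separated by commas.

  step 2 ⇒ step 3: CADBBDBBCACADDACACADDA ⇒ B·DDA·CA·DBB·DBB·CA·DBB·DBB·B·DDA·B·DDA·CA·CA·DDA·B·DDA·B·DDA·CA·CA·DDA
    A ↦ DDA
    B ↦ DBB
    C ↦ B
    D ↦ CA

A->DDA, B->DBB, C->B, D->CA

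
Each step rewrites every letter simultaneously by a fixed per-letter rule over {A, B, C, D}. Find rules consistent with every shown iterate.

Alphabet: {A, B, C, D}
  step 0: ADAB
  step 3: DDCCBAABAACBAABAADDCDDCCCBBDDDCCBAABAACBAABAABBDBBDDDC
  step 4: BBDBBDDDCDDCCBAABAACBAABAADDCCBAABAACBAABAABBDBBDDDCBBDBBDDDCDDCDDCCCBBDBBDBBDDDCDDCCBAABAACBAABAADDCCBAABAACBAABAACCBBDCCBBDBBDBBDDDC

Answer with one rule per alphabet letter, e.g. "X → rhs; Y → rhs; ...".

A->BAA, B->C, C->DDC, D->BBD

  step 3 ⇒ step 4: DDCCBAABAACBAABAADDCDDCCCBBDDDCCBAABAACBAABAABBDBBDDDC ⇒ BBD·BBD·DDC·DDC·C·BAA·BAA·C·BAA·BAA·DDC·C·BAA·BAA·C·BAA·BAA·BBD·BBD·DDC·BBD·BBD·DDC·DDC·DDC·C·C·BBD·BBD·BBD·DDC·DDC·C·BAA·BAA·C·BAA·BAA·DDC·C·BAA·BAA·C·BAA·BAA·C·C·BBD·C·C·BBD·BBD·BBD·DDC
    A ↦ BAA
    B ↦ C
    C ↦ DDC
    D ↦ BBD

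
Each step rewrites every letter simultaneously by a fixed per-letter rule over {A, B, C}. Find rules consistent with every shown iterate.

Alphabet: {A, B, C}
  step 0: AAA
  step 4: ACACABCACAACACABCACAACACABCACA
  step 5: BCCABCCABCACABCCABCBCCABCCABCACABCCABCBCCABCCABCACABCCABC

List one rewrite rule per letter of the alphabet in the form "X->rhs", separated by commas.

A->BC, B->A, C->CA

  step 4 ⇒ step 5: ACACABCACAACACABCACAACACABCACA ⇒ BC·CA·BC·CA·BC·A·CA·BC·CA·BC·BC·CA·BC·CA·BC·A·CA·BC·CA·BC·BC·CA·BC·CA·BC·A·CA·BC·CA·BC
    A ↦ BC
    B ↦ A
    C ↦ CA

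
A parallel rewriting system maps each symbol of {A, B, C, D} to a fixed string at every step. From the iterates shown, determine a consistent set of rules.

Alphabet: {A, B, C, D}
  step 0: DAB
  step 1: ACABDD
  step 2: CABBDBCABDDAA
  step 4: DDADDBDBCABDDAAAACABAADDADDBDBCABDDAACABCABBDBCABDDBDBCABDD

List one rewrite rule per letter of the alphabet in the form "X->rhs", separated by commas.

A->CAB, B->DD, C->BDB, D->A

  step 1 ⇒ step 2: ACABDD ⇒ CAB·BDB·CAB·DD·A·A
    A ↦ CAB
    B ↦ DD
    C ↦ BDB
    D ↦ A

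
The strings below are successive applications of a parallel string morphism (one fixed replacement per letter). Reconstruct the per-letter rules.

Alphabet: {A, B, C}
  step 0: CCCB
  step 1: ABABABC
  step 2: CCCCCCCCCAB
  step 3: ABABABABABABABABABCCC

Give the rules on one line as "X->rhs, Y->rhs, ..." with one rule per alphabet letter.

A->CC, B->C, C->AB

  step 2 ⇒ step 3: CCCCCCCCCAB ⇒ AB·AB·AB·AB·AB·AB·AB·AB·AB·CC·C
    A ↦ CC
    B ↦ C
    C ↦ AB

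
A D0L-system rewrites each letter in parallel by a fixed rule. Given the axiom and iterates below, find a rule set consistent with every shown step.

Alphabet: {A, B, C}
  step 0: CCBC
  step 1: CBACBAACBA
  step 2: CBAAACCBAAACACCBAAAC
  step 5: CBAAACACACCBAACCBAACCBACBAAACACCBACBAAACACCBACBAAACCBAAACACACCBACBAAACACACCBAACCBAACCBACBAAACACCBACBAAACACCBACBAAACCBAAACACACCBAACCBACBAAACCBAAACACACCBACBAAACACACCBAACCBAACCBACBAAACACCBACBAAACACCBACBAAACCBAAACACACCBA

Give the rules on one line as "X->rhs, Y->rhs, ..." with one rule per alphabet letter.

  step 1 ⇒ step 2: CBACBAACBA ⇒ CBA·A·AC·CBA·A·AC·AC·CBA·A·AC
    A ↦ AC
    B ↦ A
    C ↦ CBA

A->AC, B->A, C->CBA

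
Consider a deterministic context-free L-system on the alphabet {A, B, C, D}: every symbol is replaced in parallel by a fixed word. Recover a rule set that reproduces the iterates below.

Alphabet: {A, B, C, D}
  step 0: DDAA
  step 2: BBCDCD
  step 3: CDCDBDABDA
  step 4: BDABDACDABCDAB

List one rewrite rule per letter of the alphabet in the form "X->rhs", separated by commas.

A->B, B->CD, C->BD, D->A

  step 3 ⇒ step 4: CDCDBDABDA ⇒ BD·A·BD·A·CD·A·B·CD·A·B
    A ↦ B
    B ↦ CD
    C ↦ BD
    D ↦ A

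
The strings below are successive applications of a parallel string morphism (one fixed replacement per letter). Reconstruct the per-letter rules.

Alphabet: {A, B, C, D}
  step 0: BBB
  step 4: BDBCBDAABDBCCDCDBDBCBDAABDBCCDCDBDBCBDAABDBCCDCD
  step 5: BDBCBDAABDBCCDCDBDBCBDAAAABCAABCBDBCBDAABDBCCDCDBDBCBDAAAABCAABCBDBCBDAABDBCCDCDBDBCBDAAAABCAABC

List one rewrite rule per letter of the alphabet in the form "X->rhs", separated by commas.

  step 4 ⇒ step 5: BDBCBDAABDBCCDCDBDBCBDAABDBCCDCDBDBCBDAABDBCCDCD ⇒ BD·BC·BD·AA·BD·BC·CD·CD·BD·BC·BD·AA·AA·BC·AA·BC·BD·BC·BD·AA·BD·BC·CD·CD·BD·BC·BD·AA·AA·BC·AA·BC·BD·BC·BD·AA·BD·BC·CD·CD·BD·BC·BD·AA·AA·BC·AA·BC
    A ↦ CD
    B ↦ BD
    C ↦ AA
    D ↦ BC

A->CD, B->BD, C->AA, D->BC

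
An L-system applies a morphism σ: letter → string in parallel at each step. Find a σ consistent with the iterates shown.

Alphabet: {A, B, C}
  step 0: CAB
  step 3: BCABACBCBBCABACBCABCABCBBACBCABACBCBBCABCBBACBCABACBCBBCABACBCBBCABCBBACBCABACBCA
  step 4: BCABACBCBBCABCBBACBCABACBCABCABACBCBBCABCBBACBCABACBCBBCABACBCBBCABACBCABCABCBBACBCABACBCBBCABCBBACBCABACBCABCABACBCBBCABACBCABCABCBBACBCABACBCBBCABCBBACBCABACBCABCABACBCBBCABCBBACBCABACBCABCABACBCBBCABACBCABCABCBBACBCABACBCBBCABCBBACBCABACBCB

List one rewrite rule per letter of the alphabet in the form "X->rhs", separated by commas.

A->BCB, B->BCA, C->BAC

  step 3 ⇒ step 4: BCABACBCBBCABACBCABCABCBBACBCABACBCBBCABCBBACBCABACBCBBCABACBCBBCABCBBACBCABACBCA ⇒ BCA·BAC·BCB·BCA·BCB·BAC·BCA·BAC·BCA·BCA·BAC·BCB·BCA·BCB·BAC·BCA·BAC·BCB·BCA·BAC·BCB·BCA·BAC·BCA·BCA·BCB·BAC·BCA·BAC·BCB·BCA·BCB·BAC·BCA·BAC·BCA·BCA·BAC·BCB·BCA·BAC·BCA·BCA·BCB·BAC·BCA·BAC·BCB·BCA·BCB·BAC·BCA·BAC·BCA·BCA·BAC·BCB·BCA·BCB·BAC·BCA·BAC·BCA·BCA·BAC·BCB·BCA·BAC·BCA·BCA·BCB·BAC·BCA·BAC·BCB·BCA·BCB·BAC·BCA·BAC·BCB
    A ↦ BCB
    B ↦ BCA
    C ↦ BAC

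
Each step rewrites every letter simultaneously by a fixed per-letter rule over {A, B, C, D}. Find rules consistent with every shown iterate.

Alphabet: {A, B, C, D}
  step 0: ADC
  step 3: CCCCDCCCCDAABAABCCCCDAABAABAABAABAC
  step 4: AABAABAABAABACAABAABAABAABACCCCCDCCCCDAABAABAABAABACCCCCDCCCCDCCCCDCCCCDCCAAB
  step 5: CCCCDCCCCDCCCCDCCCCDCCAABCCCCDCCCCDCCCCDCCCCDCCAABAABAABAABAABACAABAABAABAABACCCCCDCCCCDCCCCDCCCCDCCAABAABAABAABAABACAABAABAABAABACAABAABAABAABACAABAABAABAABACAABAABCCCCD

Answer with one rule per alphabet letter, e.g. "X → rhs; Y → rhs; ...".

A->CC, B->D, C->AAB, D->AC

  step 4 ⇒ step 5: AABAABAABAABACAABAABAABAABACCCCCDCCCCDAABAABAABAABACCCCCDCCCCDCCCCDCCCCDCCAAB ⇒ CC·CC·D·CC·CC·D·CC·CC·D·CC·CC·D·CC·AAB·CC·CC·D·CC·CC·D·CC·CC·D·CC·CC·D·CC·AAB·AAB·AAB·AAB·AAB·AC·AAB·AAB·AAB·AAB·AC·CC·CC·D·CC·CC·D·CC·CC·D·CC·CC·D·CC·AAB·AAB·AAB·AAB·AAB·AC·AAB·AAB·AAB·AAB·AC·AAB·AAB·AAB·AAB·AC·AAB·AAB·AAB·AAB·AC·AAB·AAB·CC·CC·D
    A ↦ CC
    B ↦ D
    C ↦ AAB
    D ↦ AC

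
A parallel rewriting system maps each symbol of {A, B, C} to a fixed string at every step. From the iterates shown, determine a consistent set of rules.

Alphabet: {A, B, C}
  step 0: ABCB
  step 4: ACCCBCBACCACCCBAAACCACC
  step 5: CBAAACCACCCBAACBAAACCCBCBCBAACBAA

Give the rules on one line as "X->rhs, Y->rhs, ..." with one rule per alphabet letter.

  step 4 ⇒ step 5: ACCCBCBACCACCCBAAACCACC ⇒ CB·A·A·A·CC·A·CC·CB·A·A·CB·A·A·A·CC·CB·CB·CB·A·A·CB·A·A
    A ↦ CB
    B ↦ CC
    C ↦ A

A->CB, B->CC, C->A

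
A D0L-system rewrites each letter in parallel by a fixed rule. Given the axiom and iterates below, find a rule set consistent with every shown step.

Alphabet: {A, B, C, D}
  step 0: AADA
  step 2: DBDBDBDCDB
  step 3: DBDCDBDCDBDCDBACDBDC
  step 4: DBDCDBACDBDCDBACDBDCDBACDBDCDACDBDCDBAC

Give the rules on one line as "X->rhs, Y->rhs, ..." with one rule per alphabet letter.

  step 3 ⇒ step 4: DBDCDBDCDBDCDBACDBDC ⇒ DB·DC·DB·AC·DB·DC·DB·AC·DB·DC·DB·AC·DB·DC·D·AC·DB·DC·DB·AC
    A ↦ D
    B ↦ DC
    C ↦ AC
    D ↦ DB

A->D, B->DC, C->AC, D->DB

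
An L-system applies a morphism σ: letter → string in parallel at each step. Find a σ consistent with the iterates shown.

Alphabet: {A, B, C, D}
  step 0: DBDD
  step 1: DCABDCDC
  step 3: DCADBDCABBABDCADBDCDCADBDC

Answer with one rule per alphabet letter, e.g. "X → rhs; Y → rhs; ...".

  step 0 ⇒ step 1: DBDD ⇒ DC·AB·DC·DC
    B ↦ AB
    D ↦ DC
    A ↦ B  (constrained at step 1)
    C ↦ AD  (constrained at step 1)

A->B, B->AB, C->AD, D->DC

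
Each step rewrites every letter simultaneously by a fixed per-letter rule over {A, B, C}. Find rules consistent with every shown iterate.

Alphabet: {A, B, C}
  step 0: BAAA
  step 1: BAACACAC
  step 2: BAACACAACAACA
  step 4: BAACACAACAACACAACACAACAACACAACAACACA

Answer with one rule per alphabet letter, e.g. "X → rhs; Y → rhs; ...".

  step 1 ⇒ step 2: BAACACAC ⇒ BA·AC·AC·A·AC·A·AC·A
    A ↦ AC
    B ↦ BA
    C ↦ A

A->AC, B->BA, C->A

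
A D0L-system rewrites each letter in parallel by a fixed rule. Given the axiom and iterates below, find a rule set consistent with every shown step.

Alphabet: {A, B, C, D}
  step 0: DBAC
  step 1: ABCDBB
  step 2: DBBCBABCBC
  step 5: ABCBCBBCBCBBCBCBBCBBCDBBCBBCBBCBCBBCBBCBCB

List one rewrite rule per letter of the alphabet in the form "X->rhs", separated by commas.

  step 1 ⇒ step 2: ABCDBB ⇒ DB·BC·B·A·BC·BC
    A ↦ DB
    B ↦ BC
    C ↦ B
    D ↦ A

A->DB, B->BC, C->B, D->A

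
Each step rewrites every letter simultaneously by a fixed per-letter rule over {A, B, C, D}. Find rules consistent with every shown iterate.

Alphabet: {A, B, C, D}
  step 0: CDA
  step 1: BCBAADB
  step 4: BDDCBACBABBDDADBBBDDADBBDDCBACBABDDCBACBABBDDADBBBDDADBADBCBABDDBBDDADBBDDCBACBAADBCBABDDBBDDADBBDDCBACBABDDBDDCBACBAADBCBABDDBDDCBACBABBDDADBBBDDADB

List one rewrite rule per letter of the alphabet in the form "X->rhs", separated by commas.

  step 0 ⇒ step 1: CDA ⇒ B·CBA·ADB
    A ↦ ADB
    C ↦ B
    D ↦ CBA
    B ↦ BDD  (constrained at step 1)

A->ADB, B->BDD, C->B, D->CBA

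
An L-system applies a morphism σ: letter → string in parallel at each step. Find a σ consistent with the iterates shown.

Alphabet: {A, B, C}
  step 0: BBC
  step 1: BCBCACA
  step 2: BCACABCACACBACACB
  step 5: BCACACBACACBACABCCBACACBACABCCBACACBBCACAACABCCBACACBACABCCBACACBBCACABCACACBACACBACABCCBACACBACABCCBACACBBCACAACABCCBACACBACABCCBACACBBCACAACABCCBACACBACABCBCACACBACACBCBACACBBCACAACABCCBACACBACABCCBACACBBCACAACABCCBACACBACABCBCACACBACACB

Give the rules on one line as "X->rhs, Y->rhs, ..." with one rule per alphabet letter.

A->CB, B->BC, C->ACA

  step 1 ⇒ step 2: BCBCACA ⇒ BC·ACA·BC·ACA·CB·ACA·CB
    A ↦ CB
    B ↦ BC
    C ↦ ACA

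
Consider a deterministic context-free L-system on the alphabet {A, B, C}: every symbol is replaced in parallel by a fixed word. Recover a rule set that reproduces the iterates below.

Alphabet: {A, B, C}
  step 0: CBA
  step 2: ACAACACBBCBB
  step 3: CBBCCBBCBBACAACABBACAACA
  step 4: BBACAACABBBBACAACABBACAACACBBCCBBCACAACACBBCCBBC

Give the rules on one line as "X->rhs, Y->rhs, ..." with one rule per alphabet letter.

A->C, B->ACA, C->BB

  step 3 ⇒ step 4: CBBCCBBCBBACAACABBACAACA ⇒ BB·ACA·ACA·BB·BB·ACA·ACA·BB·ACA·ACA·C·BB·C·C·BB·C·ACA·ACA·C·BB·C·C·BB·C
    A ↦ C
    B ↦ ACA
    C ↦ BB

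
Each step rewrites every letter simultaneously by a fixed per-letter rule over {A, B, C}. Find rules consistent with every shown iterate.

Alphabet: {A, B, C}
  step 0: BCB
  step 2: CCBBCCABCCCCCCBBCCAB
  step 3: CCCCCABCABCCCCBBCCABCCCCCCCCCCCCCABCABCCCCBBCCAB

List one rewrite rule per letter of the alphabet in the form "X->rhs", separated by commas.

A->BBC, B->CAB, C->CC

  step 2 ⇒ step 3: CCBBCCABCCCCCCBBCCAB ⇒ CC·CC·CAB·CAB·CC·CC·BBC·CAB·CC·CC·CC·CC·CC·CC·CAB·CAB·CC·CC·BBC·CAB
    A ↦ BBC
    B ↦ CAB
    C ↦ CC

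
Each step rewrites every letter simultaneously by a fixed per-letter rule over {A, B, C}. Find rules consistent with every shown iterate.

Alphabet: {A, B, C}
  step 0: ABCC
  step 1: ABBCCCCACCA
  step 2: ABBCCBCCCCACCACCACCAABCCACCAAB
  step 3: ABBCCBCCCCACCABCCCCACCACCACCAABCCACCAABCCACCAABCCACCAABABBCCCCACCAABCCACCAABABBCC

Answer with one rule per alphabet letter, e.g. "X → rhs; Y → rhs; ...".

A->AB, B->BCC, C->CCA

  step 2 ⇒ step 3: ABBCCBCCCCACCACCACCAABCCACCAAB ⇒ AB·BCC·BCC·CCA·CCA·BCC·CCA·CCA·CCA·CCA·AB·CCA·CCA·AB·CCA·CCA·AB·CCA·CCA·AB·AB·BCC·CCA·CCA·AB·CCA·CCA·AB·AB·BCC
    A ↦ AB
    B ↦ BCC
    C ↦ CCA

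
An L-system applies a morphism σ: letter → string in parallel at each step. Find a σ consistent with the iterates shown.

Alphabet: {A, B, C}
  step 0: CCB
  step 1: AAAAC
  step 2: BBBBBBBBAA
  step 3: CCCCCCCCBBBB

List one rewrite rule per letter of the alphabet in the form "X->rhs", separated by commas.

  step 2 ⇒ step 3: BBBBBBBBAA ⇒ C·C·C·C·C·C·C·C·BB·BB
    A ↦ BB
    B ↦ C
  step 0 ⇒ step 1: CCB ⇒ AA·AA·C
    C ↦ AA

A->BB, B->C, C->AA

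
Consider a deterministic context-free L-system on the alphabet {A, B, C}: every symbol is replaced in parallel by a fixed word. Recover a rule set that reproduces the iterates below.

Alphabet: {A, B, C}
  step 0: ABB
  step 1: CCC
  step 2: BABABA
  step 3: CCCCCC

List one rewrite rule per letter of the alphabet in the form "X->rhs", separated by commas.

A->C, B->C, C->BA

  step 2 ⇒ step 3: BABABA ⇒ C·C·C·C·C·C
    A ↦ C
    B ↦ C
  step 1 ⇒ step 2: CCC ⇒ BA·BA·BA
    C ↦ BA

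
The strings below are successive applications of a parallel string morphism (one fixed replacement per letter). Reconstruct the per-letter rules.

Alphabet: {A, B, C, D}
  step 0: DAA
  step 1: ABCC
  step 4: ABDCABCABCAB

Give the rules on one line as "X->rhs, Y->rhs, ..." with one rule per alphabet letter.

  step 0 ⇒ step 1: DAA ⇒ AB·C·C
    A ↦ C
    D ↦ AB
    B ↦ AB  (constrained at step 1)
    C ↦ D  (constrained at step 1)

A->C, B->AB, C->D, D->AB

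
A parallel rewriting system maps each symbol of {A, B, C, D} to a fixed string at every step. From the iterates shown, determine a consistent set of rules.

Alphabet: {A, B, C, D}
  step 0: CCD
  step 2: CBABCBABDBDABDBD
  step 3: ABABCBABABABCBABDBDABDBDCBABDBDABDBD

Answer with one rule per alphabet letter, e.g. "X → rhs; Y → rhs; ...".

A->CB, B->AB, C->AB, D->DBD

  step 2 ⇒ step 3: CBABCBABDBDABDBD ⇒ AB·AB·CB·AB·AB·AB·CB·AB·DBD·AB·DBD·CB·AB·DBD·AB·DBD
    A ↦ CB
    B ↦ AB
    C ↦ AB
    D ↦ DBD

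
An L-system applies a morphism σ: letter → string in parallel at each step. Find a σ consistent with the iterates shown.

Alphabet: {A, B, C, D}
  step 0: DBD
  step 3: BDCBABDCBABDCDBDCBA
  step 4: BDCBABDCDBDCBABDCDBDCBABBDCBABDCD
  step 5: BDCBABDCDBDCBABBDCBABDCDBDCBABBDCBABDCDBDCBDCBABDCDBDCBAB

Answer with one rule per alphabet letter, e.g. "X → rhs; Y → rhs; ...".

A->D, B->BDC, C->A, D->B

  step 4 ⇒ step 5: BDCBABDCDBDCBABDCDBDCBABBDCBABDCD ⇒ BDC·B·A·BDC·D·BDC·B·A·B·BDC·B·A·BDC·D·BDC·B·A·B·BDC·B·A·BDC·D·BDC·BDC·B·A·BDC·D·BDC·B·A·B
    A ↦ D
    B ↦ BDC
    C ↦ A
    D ↦ B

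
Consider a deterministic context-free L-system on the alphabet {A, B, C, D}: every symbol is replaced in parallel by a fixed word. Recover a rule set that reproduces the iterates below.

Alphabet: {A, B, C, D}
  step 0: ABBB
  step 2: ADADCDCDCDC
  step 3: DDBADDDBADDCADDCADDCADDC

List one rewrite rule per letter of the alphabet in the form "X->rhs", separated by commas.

  step 2 ⇒ step 3: ADADCDCDCDC ⇒ DDB·AD·DDB·AD·DC·AD·DC·AD·DC·AD·DC
    A ↦ DDB
    C ↦ DC
    D ↦ AD
    B ↦ C  (constrained at step 0)

A->DDB, B->C, C->DC, D->AD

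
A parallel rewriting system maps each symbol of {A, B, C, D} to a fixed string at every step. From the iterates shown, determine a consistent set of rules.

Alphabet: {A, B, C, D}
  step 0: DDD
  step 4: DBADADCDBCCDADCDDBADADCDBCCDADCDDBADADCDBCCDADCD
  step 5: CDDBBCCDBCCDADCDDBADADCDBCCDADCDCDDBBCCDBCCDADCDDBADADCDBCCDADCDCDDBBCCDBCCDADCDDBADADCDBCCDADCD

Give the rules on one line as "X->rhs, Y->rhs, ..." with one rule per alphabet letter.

  step 4 ⇒ step 5: DBADADCDBCCDADCDDBADADCDBCCDADCDDBADADCDBCCDADCD ⇒ CD·DB·BC·CD·BC·CD·AD·CD·DB·AD·AD·CD·BC·CD·AD·CD·CD·DB·BC·CD·BC·CD·AD·CD·DB·AD·AD·CD·BC·CD·AD·CD·CD·DB·BC·CD·BC·CD·AD·CD·DB·AD·AD·CD·BC·CD·AD·CD
    A ↦ BC
    B ↦ DB
    C ↦ AD
    D ↦ CD

A->BC, B->DB, C->AD, D->CD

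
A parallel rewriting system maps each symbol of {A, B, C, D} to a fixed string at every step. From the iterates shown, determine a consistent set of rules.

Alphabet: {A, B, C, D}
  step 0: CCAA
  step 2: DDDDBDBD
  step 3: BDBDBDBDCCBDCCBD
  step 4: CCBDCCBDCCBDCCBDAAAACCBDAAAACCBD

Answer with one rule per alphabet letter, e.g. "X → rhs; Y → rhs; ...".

  step 3 ⇒ step 4: BDBDBDBDCCBDCCBD ⇒ CC·BD·CC·BD·CC·BD·CC·BD·AA·AA·CC·BD·AA·AA·CC·BD
    B ↦ CC
    C ↦ AA
    D ↦ BD
    A ↦ D  (constrained at step 0)

A->D, B->CC, C->AA, D->BD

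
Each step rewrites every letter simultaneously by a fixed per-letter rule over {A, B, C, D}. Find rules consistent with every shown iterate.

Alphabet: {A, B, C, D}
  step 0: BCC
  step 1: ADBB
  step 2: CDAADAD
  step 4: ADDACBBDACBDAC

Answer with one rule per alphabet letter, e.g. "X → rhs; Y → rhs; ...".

A->C, B->AD, C->B, D->DA

  step 1 ⇒ step 2: ADBB ⇒ C·DA·AD·AD
    A ↦ C
    B ↦ AD
    D ↦ DA
  step 0 ⇒ step 1: BCC ⇒ AD·B·B
    C ↦ B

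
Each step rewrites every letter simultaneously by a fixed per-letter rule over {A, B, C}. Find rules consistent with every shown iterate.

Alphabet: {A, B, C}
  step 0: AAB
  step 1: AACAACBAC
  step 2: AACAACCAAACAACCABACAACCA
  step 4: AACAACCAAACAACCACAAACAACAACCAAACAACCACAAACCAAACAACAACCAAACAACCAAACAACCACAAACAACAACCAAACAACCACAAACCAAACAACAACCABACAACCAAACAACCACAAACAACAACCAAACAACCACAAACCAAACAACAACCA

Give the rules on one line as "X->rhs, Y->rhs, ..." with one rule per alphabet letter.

  step 1 ⇒ step 2: AACAACBAC ⇒ AAC·AAC·CA·AAC·AAC·CA·BAC·AAC·CA
    A ↦ AAC
    B ↦ BAC
    C ↦ CA

A->AAC, B->BAC, C->CA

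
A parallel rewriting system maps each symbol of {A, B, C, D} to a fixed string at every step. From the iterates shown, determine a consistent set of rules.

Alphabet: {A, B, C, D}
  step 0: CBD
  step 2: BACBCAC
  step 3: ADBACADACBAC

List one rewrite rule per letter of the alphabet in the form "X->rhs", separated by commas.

  step 2 ⇒ step 3: BACBCAC ⇒ AD·B·AC·AD·AC·B·AC
    A ↦ B
    B ↦ AD
    C ↦ AC
    D ↦ C  (constrained at step 0)

A->B, B->AD, C->AC, D->C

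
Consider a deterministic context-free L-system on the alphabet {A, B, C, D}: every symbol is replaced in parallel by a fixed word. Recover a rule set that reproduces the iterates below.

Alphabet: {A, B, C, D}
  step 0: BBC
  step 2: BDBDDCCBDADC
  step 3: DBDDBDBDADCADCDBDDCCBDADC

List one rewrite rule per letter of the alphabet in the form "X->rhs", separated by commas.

  step 2 ⇒ step 3: BDBDDCCBDADC ⇒ D·BD·D·BD·BD·ADC·ADC·D·BD·DCC·BD·ADC
    A ↦ DCC
    B ↦ D
    C ↦ ADC
    D ↦ BD

A->DCC, B->D, C->ADC, D->BD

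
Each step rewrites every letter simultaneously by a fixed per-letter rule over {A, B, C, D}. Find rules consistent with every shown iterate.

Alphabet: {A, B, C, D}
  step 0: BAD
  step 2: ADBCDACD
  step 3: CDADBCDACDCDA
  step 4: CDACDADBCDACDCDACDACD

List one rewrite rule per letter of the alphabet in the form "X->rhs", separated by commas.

A->CD, B->DB, C->CD, D->A

  step 3 ⇒ step 4: CDADBCDACDCDA ⇒ CD·A·CD·A·DB·CD·A·CD·CD·A·CD·A·CD
    A ↦ CD
    B ↦ DB
    C ↦ CD
    D ↦ A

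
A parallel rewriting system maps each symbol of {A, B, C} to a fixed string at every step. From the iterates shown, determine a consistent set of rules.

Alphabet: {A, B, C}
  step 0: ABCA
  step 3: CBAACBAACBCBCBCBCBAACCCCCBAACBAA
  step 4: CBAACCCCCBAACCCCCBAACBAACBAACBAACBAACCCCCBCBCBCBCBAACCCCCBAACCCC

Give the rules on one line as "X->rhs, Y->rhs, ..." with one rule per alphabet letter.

  step 3 ⇒ step 4: CBAACBAACBCBCBCBCBAACCCCCBAACBAA ⇒ CB·AA·CC·CC·CB·AA·CC·CC·CB·AA·CB·AA·CB·AA·CB·AA·CB·AA·CC·CC·CB·CB·CB·CB·CB·AA·CC·CC·CB·AA·CC·CC
    A ↦ CC
    B ↦ AA
    C ↦ CB

A->CC, B->AA, C->CB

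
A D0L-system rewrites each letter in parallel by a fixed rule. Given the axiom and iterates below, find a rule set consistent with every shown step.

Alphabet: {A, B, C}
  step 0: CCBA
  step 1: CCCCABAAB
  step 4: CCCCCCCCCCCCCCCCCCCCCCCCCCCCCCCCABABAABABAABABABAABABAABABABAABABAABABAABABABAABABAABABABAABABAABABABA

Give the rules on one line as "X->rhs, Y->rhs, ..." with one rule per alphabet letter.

A->AB, B->ABA, C->CC

  step 0 ⇒ step 1: CCBA ⇒ CC·CC·ABA·AB
    A ↦ AB
    B ↦ ABA
    C ↦ CC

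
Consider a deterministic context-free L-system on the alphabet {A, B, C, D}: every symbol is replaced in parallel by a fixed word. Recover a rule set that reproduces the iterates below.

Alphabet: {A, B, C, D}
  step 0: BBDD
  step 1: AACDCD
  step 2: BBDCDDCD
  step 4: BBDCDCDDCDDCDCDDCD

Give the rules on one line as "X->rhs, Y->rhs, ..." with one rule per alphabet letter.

  step 1 ⇒ step 2: AACDCD ⇒ B·B·D·CD·D·CD
    A ↦ B
    C ↦ D
    D ↦ CD
  step 0 ⇒ step 1: BBDD ⇒ A·A·CD·CD
    B ↦ A

A->B, B->A, C->D, D->CD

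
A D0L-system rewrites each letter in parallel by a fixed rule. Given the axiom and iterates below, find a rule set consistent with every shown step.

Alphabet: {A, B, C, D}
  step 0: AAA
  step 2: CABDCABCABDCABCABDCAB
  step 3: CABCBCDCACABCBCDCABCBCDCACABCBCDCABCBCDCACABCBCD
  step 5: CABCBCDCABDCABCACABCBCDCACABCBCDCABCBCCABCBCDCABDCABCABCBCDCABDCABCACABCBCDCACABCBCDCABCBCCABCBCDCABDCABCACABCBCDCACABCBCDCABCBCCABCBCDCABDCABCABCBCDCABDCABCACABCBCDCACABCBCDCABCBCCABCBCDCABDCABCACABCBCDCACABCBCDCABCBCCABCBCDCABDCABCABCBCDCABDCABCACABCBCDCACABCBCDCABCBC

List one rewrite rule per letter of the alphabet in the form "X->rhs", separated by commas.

A->CBC, B->D, C->CAB, D->CA

  step 2 ⇒ step 3: CABDCABCABDCABCABDCAB ⇒ CAB·CBC·D·CA·CAB·CBC·D·CAB·CBC·D·CA·CAB·CBC·D·CAB·CBC·D·CA·CAB·CBC·D
    A ↦ CBC
    B ↦ D
    C ↦ CAB
    D ↦ CA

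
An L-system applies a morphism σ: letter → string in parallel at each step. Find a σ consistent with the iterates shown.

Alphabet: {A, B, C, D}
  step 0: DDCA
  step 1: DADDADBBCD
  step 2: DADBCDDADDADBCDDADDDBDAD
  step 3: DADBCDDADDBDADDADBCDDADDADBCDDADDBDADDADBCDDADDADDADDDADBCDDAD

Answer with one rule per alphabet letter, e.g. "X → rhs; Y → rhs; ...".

A->BCD, B->D, C->B, D->DAD

  step 2 ⇒ step 3: DADBCDDADDADBCDDADDDBDAD ⇒ DAD·BCD·DAD·D·B·DAD·DAD·BCD·DAD·DAD·BCD·DAD·D·B·DAD·DAD·BCD·DAD·DAD·DAD·D·DAD·BCD·DAD
    A ↦ BCD
    B ↦ D
    C ↦ B
    D ↦ DAD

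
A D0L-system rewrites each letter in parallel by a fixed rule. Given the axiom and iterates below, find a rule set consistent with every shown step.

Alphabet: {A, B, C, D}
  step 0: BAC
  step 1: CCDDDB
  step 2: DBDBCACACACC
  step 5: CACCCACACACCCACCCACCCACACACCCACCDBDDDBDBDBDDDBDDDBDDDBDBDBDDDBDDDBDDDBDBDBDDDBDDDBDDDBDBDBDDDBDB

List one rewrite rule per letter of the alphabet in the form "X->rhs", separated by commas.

  step 1 ⇒ step 2: CCDDDB ⇒ DB·DB·CA·CA·CA·CC
    B ↦ CC
    C ↦ DB
    D ↦ CA
  step 0 ⇒ step 1: BAC ⇒ CC·DD·DB
    A ↦ DD

A->DD, B->CC, C->DB, D->CA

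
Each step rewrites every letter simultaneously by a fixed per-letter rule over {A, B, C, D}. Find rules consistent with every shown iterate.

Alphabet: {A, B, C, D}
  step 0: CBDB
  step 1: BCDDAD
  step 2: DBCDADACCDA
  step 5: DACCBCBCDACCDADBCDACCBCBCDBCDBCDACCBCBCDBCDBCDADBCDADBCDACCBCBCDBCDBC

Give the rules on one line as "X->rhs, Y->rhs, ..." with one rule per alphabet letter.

  step 1 ⇒ step 2: BCDDAD ⇒ D·BC·DA·DA·CC·DA
    A ↦ CC
    B ↦ D
    C ↦ BC
    D ↦ DA

A->CC, B->D, C->BC, D->DA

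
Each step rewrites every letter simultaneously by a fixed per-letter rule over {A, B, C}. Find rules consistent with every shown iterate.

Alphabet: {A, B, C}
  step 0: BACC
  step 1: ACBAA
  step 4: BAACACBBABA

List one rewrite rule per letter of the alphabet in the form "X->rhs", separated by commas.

A->B, B->AC, C->A

  step 0 ⇒ step 1: BACC ⇒ AC·B·A·A
    A ↦ B
    B ↦ AC
    C ↦ A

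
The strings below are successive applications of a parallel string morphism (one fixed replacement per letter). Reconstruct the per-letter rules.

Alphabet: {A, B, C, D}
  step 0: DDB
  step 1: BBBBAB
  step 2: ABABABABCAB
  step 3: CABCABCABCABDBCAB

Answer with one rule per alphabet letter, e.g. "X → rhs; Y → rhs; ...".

A->C, B->AB, C->DB, D->BB

  step 2 ⇒ step 3: ABABABABCAB ⇒ C·AB·C·AB·C·AB·C·AB·DB·C·AB
    A ↦ C
    B ↦ AB
    C ↦ DB
  step 0 ⇒ step 1: DDB ⇒ BB·BB·AB
    D ↦ BB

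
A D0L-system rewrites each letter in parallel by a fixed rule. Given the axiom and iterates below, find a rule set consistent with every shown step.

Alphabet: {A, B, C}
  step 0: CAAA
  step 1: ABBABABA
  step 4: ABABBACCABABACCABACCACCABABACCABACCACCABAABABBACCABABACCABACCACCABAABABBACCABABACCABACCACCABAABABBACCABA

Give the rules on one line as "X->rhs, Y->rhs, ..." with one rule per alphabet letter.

A->BA, B->CCA, C->AB

  step 0 ⇒ step 1: CAAA ⇒ AB·BA·BA·BA
    A ↦ BA
    C ↦ AB
    B ↦ CCA  (constrained at step 1)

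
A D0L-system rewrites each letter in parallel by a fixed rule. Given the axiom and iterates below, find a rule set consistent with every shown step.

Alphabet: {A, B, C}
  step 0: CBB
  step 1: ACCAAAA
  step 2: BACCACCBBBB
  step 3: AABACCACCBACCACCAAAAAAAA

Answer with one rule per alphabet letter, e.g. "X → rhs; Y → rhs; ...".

A->B, B->AA, C->ACC

  step 2 ⇒ step 3: BACCACCBBBB ⇒ AA·B·ACC·ACC·B·ACC·ACC·AA·AA·AA·AA
    A ↦ B
    B ↦ AA
    C ↦ ACC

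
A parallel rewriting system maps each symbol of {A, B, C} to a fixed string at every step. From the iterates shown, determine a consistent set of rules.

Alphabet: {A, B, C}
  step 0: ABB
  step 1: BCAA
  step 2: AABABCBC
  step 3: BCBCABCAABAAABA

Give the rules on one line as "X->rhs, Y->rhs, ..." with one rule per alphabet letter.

  step 2 ⇒ step 3: AABABCBC ⇒ BC·BC·A·BC·A·ABA·A·ABA
    A ↦ BC
    B ↦ A
    C ↦ ABA

A->BC, B->A, C->ABA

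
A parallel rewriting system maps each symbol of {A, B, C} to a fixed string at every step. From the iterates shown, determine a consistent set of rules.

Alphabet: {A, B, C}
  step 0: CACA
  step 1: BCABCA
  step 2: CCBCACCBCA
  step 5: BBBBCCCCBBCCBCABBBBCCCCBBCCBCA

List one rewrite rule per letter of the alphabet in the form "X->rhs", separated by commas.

  step 1 ⇒ step 2: BCABCA ⇒ CC·B·CA·CC·B·CA
    A ↦ CA
    B ↦ CC
    C ↦ B

A->CA, B->CC, C->B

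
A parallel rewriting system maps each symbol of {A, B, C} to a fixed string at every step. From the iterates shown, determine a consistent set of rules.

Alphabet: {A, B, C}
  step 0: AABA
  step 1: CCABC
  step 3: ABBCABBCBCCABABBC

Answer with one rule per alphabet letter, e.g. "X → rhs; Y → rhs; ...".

  step 0 ⇒ step 1: AABA ⇒ C·C·AB·C
    A ↦ C
    B ↦ AB
    C ↦ BC  (constrained at step 1)

A->C, B->AB, C->BC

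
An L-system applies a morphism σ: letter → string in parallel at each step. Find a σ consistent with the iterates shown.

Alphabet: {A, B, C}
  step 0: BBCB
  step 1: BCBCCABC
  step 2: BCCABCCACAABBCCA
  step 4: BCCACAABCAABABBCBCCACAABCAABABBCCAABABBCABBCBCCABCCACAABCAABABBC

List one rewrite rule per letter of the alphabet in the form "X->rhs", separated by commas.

  step 1 ⇒ step 2: BCBCCABC ⇒ BC·CA·BC·CA·CA·AB·BC·CA
    A ↦ AB
    B ↦ BC
    C ↦ CA

A->AB, B->BC, C->CA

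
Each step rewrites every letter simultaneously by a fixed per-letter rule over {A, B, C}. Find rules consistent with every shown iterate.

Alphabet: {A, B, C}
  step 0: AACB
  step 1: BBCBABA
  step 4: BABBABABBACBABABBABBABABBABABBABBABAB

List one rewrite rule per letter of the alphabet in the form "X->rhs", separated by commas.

A->B, B->BA, C->CBA

  step 0 ⇒ step 1: AACB ⇒ B·B·CBA·BA
    A ↦ B
    B ↦ BA
    C ↦ CBA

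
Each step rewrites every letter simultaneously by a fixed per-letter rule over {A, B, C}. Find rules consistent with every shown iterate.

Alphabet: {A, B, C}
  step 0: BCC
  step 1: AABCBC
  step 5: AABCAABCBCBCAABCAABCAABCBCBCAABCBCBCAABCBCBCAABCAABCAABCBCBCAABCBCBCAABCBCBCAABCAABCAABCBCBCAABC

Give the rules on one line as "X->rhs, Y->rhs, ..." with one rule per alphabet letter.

  step 0 ⇒ step 1: BCC ⇒ AA·BC·BC
    B ↦ AA
    C ↦ BC
    A ↦ BC  (constrained at step 1)

A->BC, B->AA, C->BC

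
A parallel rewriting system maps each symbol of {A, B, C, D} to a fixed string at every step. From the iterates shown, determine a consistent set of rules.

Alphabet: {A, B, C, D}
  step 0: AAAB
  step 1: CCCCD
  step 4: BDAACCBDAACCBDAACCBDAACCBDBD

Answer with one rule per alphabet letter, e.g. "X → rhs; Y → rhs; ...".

A->C, B->CD, C->BD, D->AA

  step 0 ⇒ step 1: AAAB ⇒ C·C·C·CD
    A ↦ C
    B ↦ CD
    C ↦ BD  (constrained at step 1)
    D ↦ AA  (constrained at step 1)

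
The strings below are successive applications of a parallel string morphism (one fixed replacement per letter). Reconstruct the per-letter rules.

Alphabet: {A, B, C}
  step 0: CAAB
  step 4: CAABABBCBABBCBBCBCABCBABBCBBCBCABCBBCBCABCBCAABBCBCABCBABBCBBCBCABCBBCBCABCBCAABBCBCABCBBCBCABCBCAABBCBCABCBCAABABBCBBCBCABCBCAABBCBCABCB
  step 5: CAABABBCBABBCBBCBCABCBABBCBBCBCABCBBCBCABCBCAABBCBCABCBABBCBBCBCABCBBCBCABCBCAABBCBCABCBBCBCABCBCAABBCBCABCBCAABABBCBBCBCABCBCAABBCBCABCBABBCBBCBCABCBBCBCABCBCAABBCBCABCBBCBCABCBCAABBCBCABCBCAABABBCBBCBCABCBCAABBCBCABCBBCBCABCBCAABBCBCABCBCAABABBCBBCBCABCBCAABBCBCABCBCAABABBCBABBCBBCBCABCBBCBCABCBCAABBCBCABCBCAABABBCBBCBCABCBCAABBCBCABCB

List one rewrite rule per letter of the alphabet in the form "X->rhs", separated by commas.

  step 4 ⇒ step 5: CAABABBCBABBCBBCBCABCBABBCBBCBCABCBBCBCABCBCAABBCBCABCBABBCBBCBCABCBBCBCABCBCAABBCBCABCBBCBCABCBCAABBCBCABCBCAABABBCBBCBCABCBCAABBCBCABCB ⇒ CA·AB·AB·BCB·AB·BCB·BCB·CA·BCB·AB·BCB·BCB·CA·BCB·BCB·CA·BCB·CA·AB·BCB·CA·BCB·AB·BCB·BCB·CA·BCB·BCB·CA·BCB·CA·AB·BCB·CA·BCB·BCB·CA·BCB·CA·AB·BCB·CA·BCB·CA·AB·AB·BCB·BCB·CA·BCB·CA·AB·BCB·CA·BCB·AB·BCB·BCB·CA·BCB·BCB·CA·BCB·CA·AB·BCB·CA·BCB·BCB·CA·BCB·CA·AB·BCB·CA·BCB·CA·AB·AB·BCB·BCB·CA·BCB·CA·AB·BCB·CA·BCB·BCB·CA·BCB·CA·AB·BCB·CA·BCB·CA·AB·AB·BCB·BCB·CA·BCB·CA·AB·BCB·CA·BCB·CA·AB·AB·BCB·AB·BCB·BCB·CA·BCB·BCB·CA·BCB·CA·AB·BCB·CA·BCB·CA·AB·AB·BCB·BCB·CA·BCB·CA·AB·BCB·CA·BCB
    A ↦ AB
    B ↦ BCB
    C ↦ CA

A->AB, B->BCB, C->CA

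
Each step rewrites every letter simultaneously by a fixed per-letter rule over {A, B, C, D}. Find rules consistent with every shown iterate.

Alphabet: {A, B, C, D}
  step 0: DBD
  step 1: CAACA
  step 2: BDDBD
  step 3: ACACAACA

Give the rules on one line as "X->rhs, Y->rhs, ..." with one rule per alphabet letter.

  step 2 ⇒ step 3: BDDBD ⇒ A·CA·CA·A·CA
    B ↦ A
    D ↦ CA
  step 1 ⇒ step 2: CAACA ⇒ B·D·D·B·D
    A ↦ D
  step 1 ⇒ step 2: CAACA ⇒ B·D·D·B·D
    C ↦ B

A->D, B->A, C->B, D->CA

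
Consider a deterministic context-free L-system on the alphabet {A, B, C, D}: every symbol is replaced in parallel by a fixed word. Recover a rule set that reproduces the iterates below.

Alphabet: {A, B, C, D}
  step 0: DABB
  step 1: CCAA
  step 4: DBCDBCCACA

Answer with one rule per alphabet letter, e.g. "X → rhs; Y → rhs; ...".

  step 0 ⇒ step 1: DABB ⇒ C·C·A·A
    A ↦ C
    B ↦ A
    D ↦ C
    C ↦ DB  (constrained at step 1)

A->C, B->A, C->DB, D->C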